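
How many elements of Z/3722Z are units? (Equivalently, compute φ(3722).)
Z/3722Z has φ(3722) = 1860 units

An element a ∈ Z/3722Z is a unit iff gcd(a, 3722) = 1, so the number of units is φ(3722). φ is multiplicative, with φ(p^e) = p^e − p^(e−1). Factorise 3722 = 2 · 1861. Then
  φ(3722) = (2 − 1) · (1861 − 1) = 1 · 1860 = 1860.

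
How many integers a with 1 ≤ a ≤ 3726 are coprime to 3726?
The number of a ∈ {1, ..., 3726} with gcd(a, 3726) = 1 is by definition Euler's totient φ(3726). φ is multiplicative, with φ(p^e) = p^e − p^(e−1). Factorise 3726 = 2 · 3^4 · 23. Then
  φ(3726) = (2 − 1) · (3^4 − 3^3) · (23 − 1) = 1 · 54 · 22 = 1188.
So there are 1188 such integers.

Final answer: 1188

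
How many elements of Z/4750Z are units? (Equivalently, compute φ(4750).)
An element a ∈ Z/4750Z is a unit iff gcd(a, 4750) = 1, so the number of units is φ(4750). φ is multiplicative, with φ(p^e) = p^e − p^(e−1). Factorise 4750 = 2 · 5^3 · 19. Then
  φ(4750) = (2 − 1) · (5^3 − 5^2) · (19 − 1) = 1 · 100 · 18 = 1800.

Final answer: Z/4750Z has φ(4750) = 1800 units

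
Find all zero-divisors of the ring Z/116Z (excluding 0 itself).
nonzero zero-divisors of Z/116Z = {2, 4, 6, 8, 10, 12, 14, 16, 18, 20, 22, 24, 26, 28, 29, 30, 32, 34, 36, 38, 40, 42, 44, 46, 48, 50, 52, 54, 56, 58, 60, 62, 64, 66, 68, 70, 72, 74, 76, 78, 80, 82, 84, 86, 87, 88, 90, 92, 94, 96, 98, 100, 102, 104, 106, 108, 110, 112, 114}

An element a ∈ Z/116Z (with a ≠ 0) is a zero-divisor iff gcd(a, 116) > 1 (because a is a unit precisely when gcd(a, n) = 1, and in Z/nZ every nonzero, non-unit element is a zero-divisor). Scan a = 1, ..., 115 and keep those with gcd(a, 116) > 1:
  gcd(2, 116) = 2, gcd(4, 116) = 4, gcd(6, 116) = 2, gcd(8, 116) = 4, gcd(10, 116) = 2, gcd(12, 116) = 4, gcd(14, 116) = 2, gcd(16, 116) = 4, gcd(18, 116) = 2, gcd(20, 116) = 4, gcd(22, 116) = 2, gcd(24, 116) = 4, gcd(26, 116) = 2, gcd(28, 116) = 4, gcd(29, 116) = 29, gcd(30, 116) = 2, gcd(32, 116) = 4, gcd(34, 116) = 2, gcd(36, 116) = 4, gcd(38, 116) = 2, gcd(40, 116) = 4, gcd(42, 116) = 2, gcd(44, 116) = 4, gcd(46, 116) = 2, gcd(48, 116) = 4, gcd(50, 116) = 2, gcd(52, 116) = 4, gcd(54, 116) = 2, gcd(56, 116) = 4, gcd(58, 116) = 58, gcd(60, 116) = 4, gcd(62, 116) = 2, gcd(64, 116) = 4, gcd(66, 116) = 2, gcd(68, 116) = 4, gcd(70, 116) = 2, gcd(72, 116) = 4, gcd(74, 116) = 2, gcd(76, 116) = 4, gcd(78, 116) = 2, gcd(80, 116) = 4, gcd(82, 116) = 2, gcd(84, 116) = 4, gcd(86, 116) = 2, gcd(87, 116) = 29, gcd(88, 116) = 4, gcd(90, 116) = 2, gcd(92, 116) = 4, gcd(94, 116) = 2, gcd(96, 116) = 4, gcd(98, 116) = 2, gcd(100, 116) = 4, gcd(102, 116) = 2, gcd(104, 116) = 4, gcd(106, 116) = 2, gcd(108, 116) = 4, gcd(110, 116) = 2, gcd(112, 116) = 4, gcd(114, 116) = 2.
All other a ∈ {1, ..., 115} have gcd(a, 116) = 1 and are units. So the nonzero zero-divisors are exactly the 59 values of a appearing in this scan.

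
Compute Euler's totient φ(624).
φ(624) = 192

φ is multiplicative, with φ(p^e) = p^e − p^(e−1). Factorise 624 = 2^4 · 3 · 13. Then
  φ(624) = (2^4 − 2^3) · (3 − 1) · (13 − 1) = 8 · 2 · 12 = 192.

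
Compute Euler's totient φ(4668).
φ(4668) = 1552

φ is multiplicative, with φ(p^e) = p^e − p^(e−1). Factorise 4668 = 2^2 · 3 · 389. Then
  φ(4668) = (2^2 − 2^1) · (3 − 1) · (389 − 1) = 2 · 2 · 388 = 1552.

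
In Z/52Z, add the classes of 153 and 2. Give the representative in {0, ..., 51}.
51

Reduce the summands first: 153 ≡ 49 (mod 52), so 153 + 2 ≡ 49 + 2 (mod 52). 49 + 2 = 51; 51 = 0·52 + 51, so (153 + 2) mod 52 = 51.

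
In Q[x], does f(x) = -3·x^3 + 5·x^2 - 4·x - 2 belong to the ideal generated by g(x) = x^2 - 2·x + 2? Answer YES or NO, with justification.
In Q[x] the ideal (g) consists of all multiples of g, so f ∈ (g) iff g | f, i.e. iff the remainder of f on division by g is 0. Divide f by g (g is monic, so eliminate the leading term of the running remainder at each step):
  leading term -3·x^3: subtract (-3·x)·g(x) = -3·x^3 + 6·x^2 - 6·x, leaving -x^2 + 2·x - 2
  leading term -x^2: subtract (-1)·g(x) = -x^2 + 2·x - 2, leaving 0
The remainder is 0, so f(x) = g(x) · h(x) with h(x) = -3·x - 1. Hence g | f, i.e. f ∈ (g).

Final answer: YES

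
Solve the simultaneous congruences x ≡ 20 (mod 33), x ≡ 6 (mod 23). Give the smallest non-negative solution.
The moduli 33, 23 are pairwise coprime, so by the CRT there is a unique solution mod 33·23 = 759.
Solve by successive substitution. Start with x ≡ 20 (mod 33).
  Combine with x ≡ 6 (mod 23): write x = 20 + 33·t and require 20 + 33·t ≡ 6 (mod 23), i.e. 33·t ≡ 6 − 20 ≡ 9 (mod 23). Since 33^(−1) ≡ 7 (mod 23) (33 ≡ 10 (mod 23)), t ≡ 7·9 ≡ 17 (mod 23). So x ≡ 20 + 33·17 = 581 (mod 759).
Unique solution in [0, 759): x = 581.

Final answer: x ≡ 581 (mod 759); the representative in [0, 759) is 581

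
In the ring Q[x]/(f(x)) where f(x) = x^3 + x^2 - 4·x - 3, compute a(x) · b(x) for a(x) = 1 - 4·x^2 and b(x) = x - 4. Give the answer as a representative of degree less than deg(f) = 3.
a · b ≡ 20·x^2 - 15·x - 16 (mod f(x))

First multiply in Q[x] without reducing: a · b = -4·x^3 + 16·x^2 + x - 4. Now divide by f(x) = x^3 + x^2 - 4·x - 3, eliminating the leading term at each step:
  leading term -4·x^3: subtract (-4)·f(x) = -4·x^3 - 4·x^2 + 16·x + 12, leaving 20·x^2 - 15·x - 16
The degree is now < 3, so this is the remainder. Hence a · b ≡ 20·x^2 - 15·x - 16 in Q[x]/(f).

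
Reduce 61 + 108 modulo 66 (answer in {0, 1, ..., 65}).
Reduce the summands first: 108 ≡ 42 (mod 66), so 61 + 108 ≡ 61 + 42 (mod 66). 61 + 42 = 103; 103 = 1·66 + 37, so (61 + 108) mod 66 = 37.

Final answer: 37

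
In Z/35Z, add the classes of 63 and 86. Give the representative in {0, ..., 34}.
9

Reduce the summands first: 63 ≡ 28, 86 ≡ 16 (mod 35), so 63 + 86 ≡ 28 + 16 (mod 35). 28 + 16 = 44; 44 = 1·35 + 9, so (63 + 86) mod 35 = 9.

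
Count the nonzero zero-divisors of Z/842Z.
In Z/842Z each nonzero element is either a unit (gcd with 842 is 1) or a zero-divisor (gcd > 1). The number of units is φ(842): factorise 842 = 2 · 421, so φ(842) = (2 − 1) · (421 − 1) = 1 · 420 = 420. The nonzero elements number 842 − 1 = 841. Hence the nonzero zero-divisors number 841 − 420 = 421.

Final answer: Z/842Z has 421 nonzero zero-divisors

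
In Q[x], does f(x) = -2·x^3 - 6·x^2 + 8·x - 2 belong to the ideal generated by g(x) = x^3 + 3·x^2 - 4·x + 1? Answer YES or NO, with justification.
YES

In Q[x] the ideal (g) consists of all multiples of g, so f ∈ (g) iff g | f, i.e. iff the remainder of f on division by g is 0. Divide f by g (g is monic, so eliminate the leading term of the running remainder at each step):
  leading term -2·x^3: subtract (-2)·g(x) = -2·x^3 - 6·x^2 + 8·x - 2, leaving 0
The remainder is 0, so f(x) = g(x) · h(x) with h(x) = -2. Hence g | f, i.e. f ∈ (g).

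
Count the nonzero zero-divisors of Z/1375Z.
Z/1375Z has 374 nonzero zero-divisors

In Z/1375Z each nonzero element is either a unit (gcd with 1375 is 1) or a zero-divisor (gcd > 1). The number of units is φ(1375): factorise 1375 = 5^3 · 11, so φ(1375) = (5^3 − 5^2) · (11 − 1) = 100 · 10 = 1000. The nonzero elements number 1375 − 1 = 1374. Hence the nonzero zero-divisors number 1374 − 1000 = 374.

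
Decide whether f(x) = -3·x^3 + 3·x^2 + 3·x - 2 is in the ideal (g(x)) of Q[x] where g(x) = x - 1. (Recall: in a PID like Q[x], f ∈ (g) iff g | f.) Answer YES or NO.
In Q[x] the ideal (g) consists of all multiples of g, so f ∈ (g) iff g | f, i.e. iff the remainder of f on division by g is 0. Divide f by g (g is monic, so eliminate the leading term of the running remainder at each step):
  leading term -3·x^3: subtract (-3·x^2)·g(x) = -3·x^3 + 3·x^2, leaving 3·x - 2
  leading term 3·x: subtract (3)·g(x) = 3·x - 3, leaving 1
The remainder r(x) = 1 ≠ 0 (and deg r < deg g), so g ∤ f, i.e. f ∉ (g).

Final answer: NO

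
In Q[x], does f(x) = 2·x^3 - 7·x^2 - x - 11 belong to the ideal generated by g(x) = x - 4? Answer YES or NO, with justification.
NO

In Q[x] the ideal (g) consists of all multiples of g, so f ∈ (g) iff g | f, i.e. iff the remainder of f on division by g is 0. Divide f by g (g is monic, so eliminate the leading term of the running remainder at each step):
  leading term 2·x^3: subtract (2·x^2)·g(x) = 2·x^3 - 8·x^2, leaving x^2 - x - 11
  leading term x^2: subtract (x)·g(x) = x^2 - 4·x, leaving 3·x - 11
  leading term 3·x: subtract (3)·g(x) = 3·x - 12, leaving 1
The remainder r(x) = 1 ≠ 0 (and deg r < deg g), so g ∤ f, i.e. f ∉ (g).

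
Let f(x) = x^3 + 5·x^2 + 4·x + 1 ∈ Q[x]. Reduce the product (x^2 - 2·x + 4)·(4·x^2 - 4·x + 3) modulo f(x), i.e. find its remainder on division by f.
a · b ≡ 171·x^2 + 102·x + 44 (mod f(x))

First multiply in Q[x] without reducing: a · b = 4·x^4 - 12·x^3 + 27·x^2 - 22·x + 12. Now divide by f(x) = x^3 + 5·x^2 + 4·x + 1, eliminating the leading term at each step:
  leading term 4·x^4: subtract (4·x)·f(x) = 4·x^4 + 20·x^3 + 16·x^2 + 4·x, leaving -32·x^3 + 11·x^2 - 26·x + 12
  leading term -32·x^3: subtract (-32)·f(x) = -32·x^3 - 160·x^2 - 128·x - 32, leaving 171·x^2 + 102·x + 44
The degree is now < 3, so this is the remainder. Hence a · b ≡ 171·x^2 + 102·x + 44 in Q[x]/(f).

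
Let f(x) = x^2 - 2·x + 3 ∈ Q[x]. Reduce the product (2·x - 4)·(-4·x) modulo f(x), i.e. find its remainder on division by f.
a · b ≡ 24 (mod f(x))

First multiply in Q[x] without reducing: a · b = -8·x^2 + 16·x. Now divide by f(x) = x^2 - 2·x + 3, eliminating the leading term at each step:
  leading term -8·x^2: subtract (-8)·f(x) = -8·x^2 + 16·x - 24, leaving 24
The degree is now < 2, so this is the remainder. Hence a · b ≡ 24 in Q[x]/(f).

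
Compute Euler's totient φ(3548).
φ is multiplicative, with φ(p^e) = p^e − p^(e−1). Factorise 3548 = 2^2 · 887. Then
  φ(3548) = (2^2 − 2^1) · (887 − 1) = 2 · 886 = 1772.

Final answer: φ(3548) = 1772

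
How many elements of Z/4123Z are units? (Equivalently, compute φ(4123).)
An element a ∈ Z/4123Z is a unit iff gcd(a, 4123) = 1, so the number of units is φ(4123). φ is multiplicative, with φ(p^e) = p^e − p^(e−1). Factorise 4123 = 7 · 19 · 31. Then
  φ(4123) = (7 − 1) · (19 − 1) · (31 − 1) = 6 · 18 · 30 = 3240.

Final answer: Z/4123Z has φ(4123) = 3240 units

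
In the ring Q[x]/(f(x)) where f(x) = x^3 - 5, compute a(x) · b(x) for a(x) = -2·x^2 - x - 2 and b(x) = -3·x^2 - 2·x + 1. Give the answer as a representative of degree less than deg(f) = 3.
a · b ≡ 6·x^2 + 33·x + 33 (mod f(x))

First multiply in Q[x] without reducing: a · b = 6·x^4 + 7·x^3 + 6·x^2 + 3·x - 2. Now divide by f(x) = x^3 - 5, eliminating the leading term at each step:
  leading term 6·x^4: subtract (6·x)·f(x) = 6·x^4 - 30·x, leaving 7·x^3 + 6·x^2 + 33·x - 2
  leading term 7·x^3: subtract (7)·f(x) = 7·x^3 - 35, leaving 6·x^2 + 33·x + 33
The degree is now < 3, so this is the remainder. Hence a · b ≡ 6·x^2 + 33·x + 33 in Q[x]/(f).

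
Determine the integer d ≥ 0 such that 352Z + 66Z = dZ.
In the PID Z, (a, b) is generated by gcd(a, b). Compute gcd(352, 66) with the extended Euclidean algorithm, tracking rows (r, s, t) with s·352 + t·66 = r:
  row A: (352, 1, 0)   [1·352 + 0·66 = 352]
  row B: (66, 0, 1)   [0·352 + 1·66 = 66]
  352 = 5·66 + 22   → row C = row A − 5·row B = (22, 1, −5)   [check: 1·352 − 5·66 = 22]
  66 = 3·22 + 0   → remainder 0, stop. gcd = 22 (last nonzero row C).
So gcd(352, 66) = 22, with Bézout identity 1·352 − 5·66 = 22. Containment (⊇): the Bézout identity exhibits 22 as an element of (352, 66), giving (22) ⊆ (352, 66). Containment (⊆): since 22 | 352 and 22 | 66 (352 = 22·16, 66 = 22·3), every Z-linear combination of 352 and 66 is divisible by 22, so (352, 66) ⊆ (22). Therefore (352, 66) = (22), d = 22.

Final answer: (352, 66) = (22); d = 22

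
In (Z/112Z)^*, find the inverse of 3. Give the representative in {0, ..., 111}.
3^(−1) ≡ 75 (mod 112)

Apply the extended Euclidean algorithm to (112, 3), tracking rows (r, s, t) with s·112 + t·3 = r. Each division r_prev = q·r_cur + r_new produces the new row as (previous row) − q·(current row):
  row A: (112, 1, 0)   [1·112 + 0·3 = 112]
  row B: (3, 0, 1)   [0·112 + 1·3 = 3]
  112 = 37·3 + 1   → row C = row A − 37·row B = (1, 1, −37)   [check: 1·112 − 37·3 = 1]
  3 = 3·1 + 0   → remainder 0, stop. gcd = 1 (last nonzero row C).
The gcd is 1, so 3 is invertible mod 112. The last nonzero row gives 1·112 − 37·3 = 1, so t = −37. So 3^(−1) ≡ −37 ≡ 75 (mod 112). Verify: 3 · 75 = 225 ≡ 1 (mod 112). ✓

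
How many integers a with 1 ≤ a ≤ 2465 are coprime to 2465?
The number of a ∈ {1, ..., 2465} with gcd(a, 2465) = 1 is by definition Euler's totient φ(2465). φ is multiplicative, with φ(p^e) = p^e − p^(e−1). Factorise 2465 = 5 · 17 · 29. Then
  φ(2465) = (5 − 1) · (17 − 1) · (29 − 1) = 4 · 16 · 28 = 1792.
So there are 1792 such integers.

Final answer: 1792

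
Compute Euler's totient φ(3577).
φ is multiplicative, with φ(p^e) = p^e − p^(e−1). Factorise 3577 = 7^2 · 73. Then
  φ(3577) = (7^2 − 7^1) · (73 − 1) = 42 · 72 = 3024.

Final answer: φ(3577) = 3024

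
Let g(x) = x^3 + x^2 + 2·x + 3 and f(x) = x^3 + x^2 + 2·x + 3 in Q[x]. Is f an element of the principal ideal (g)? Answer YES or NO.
In Q[x] the ideal (g) consists of all multiples of g, so f ∈ (g) iff g | f, i.e. iff the remainder of f on division by g is 0. Divide f by g (g is monic, so eliminate the leading term of the running remainder at each step):
  leading term x^3: subtract (1)·g(x) = x^3 + x^2 + 2·x + 3, leaving 0
The remainder is 0, so f(x) = g(x) · h(x) with h(x) = 1. Hence g | f, i.e. f ∈ (g).

Final answer: YES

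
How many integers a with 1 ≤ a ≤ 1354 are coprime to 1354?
The number of a ∈ {1, ..., 1354} with gcd(a, 1354) = 1 is by definition Euler's totient φ(1354). φ is multiplicative, with φ(p^e) = p^e − p^(e−1). Factorise 1354 = 2 · 677. Then
  φ(1354) = (2 − 1) · (677 − 1) = 1 · 676 = 676.
So there are 676 such integers.

Final answer: 676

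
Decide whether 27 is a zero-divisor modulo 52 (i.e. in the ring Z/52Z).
gcd(27, 52) = 1, so 27 is a unit in Z/52Z (it has a multiplicative inverse). A unit cannot be a zero-divisor: if 27·b ≡ 0 then multiplying both sides by 27^(−1) gives b ≡ 0. So 27 is not a zero-divisor.

Final answer: NO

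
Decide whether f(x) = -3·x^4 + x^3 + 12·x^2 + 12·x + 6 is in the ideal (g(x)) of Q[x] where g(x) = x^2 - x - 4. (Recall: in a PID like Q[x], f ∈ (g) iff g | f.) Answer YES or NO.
In Q[x] the ideal (g) consists of all multiples of g, so f ∈ (g) iff g | f, i.e. iff the remainder of f on division by g is 0. Divide f by g (g is monic, so eliminate the leading term of the running remainder at each step):
  leading term -3·x^4: subtract (-3·x^2)·g(x) = -3·x^4 + 3·x^3 + 12·x^2, leaving -2·x^3 + 12·x + 6
  leading term -2·x^3: subtract (-2·x)·g(x) = -2·x^3 + 2·x^2 + 8·x, leaving -2·x^2 + 4·x + 6
  leading term -2·x^2: subtract (-2)·g(x) = -2·x^2 + 2·x + 8, leaving 2·x - 2
The remainder r(x) = 2·x - 2 ≠ 0 (and deg r < deg g), so g ∤ f, i.e. f ∉ (g).

Final answer: NO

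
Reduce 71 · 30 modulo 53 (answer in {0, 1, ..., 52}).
10

Reduce the factors first: 71 ≡ 18 (mod 53), so 71 · 30 ≡ 18 · 30 (mod 53). 18 · 30 = 540. Dividing by 53: 540 = 10·53 + 10. So (71 · 30) mod 53 = 10.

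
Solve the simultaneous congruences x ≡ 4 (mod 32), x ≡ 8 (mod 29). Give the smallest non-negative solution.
x ≡ 356 (mod 928); the representative in [0, 928) is 356

The moduli 32, 29 are pairwise coprime, so by the CRT there is a unique solution mod 32·29 = 928.
Solve by successive substitution. Start with x ≡ 4 (mod 32).
  Combine with x ≡ 8 (mod 29): write x = 4 + 32·t and require 4 + 32·t ≡ 8 (mod 29), i.e. 32·t ≡ 8 − 4 ≡ 4 (mod 29). Since 32^(−1) ≡ 10 (mod 29) (32 ≡ 3 (mod 29)), t ≡ 10·4 ≡ 11 (mod 29). So x ≡ 4 + 32·11 = 356 (mod 928).
Unique solution in [0, 928): x = 356.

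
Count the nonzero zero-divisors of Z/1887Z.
In Z/1887Z each nonzero element is either a unit (gcd with 1887 is 1) or a zero-divisor (gcd > 1). The number of units is φ(1887): factorise 1887 = 3 · 17 · 37, so φ(1887) = (3 − 1) · (17 − 1) · (37 − 1) = 2 · 16 · 36 = 1152. The nonzero elements number 1887 − 1 = 1886. Hence the nonzero zero-divisors number 1886 − 1152 = 734.

Final answer: Z/1887Z has 734 nonzero zero-divisors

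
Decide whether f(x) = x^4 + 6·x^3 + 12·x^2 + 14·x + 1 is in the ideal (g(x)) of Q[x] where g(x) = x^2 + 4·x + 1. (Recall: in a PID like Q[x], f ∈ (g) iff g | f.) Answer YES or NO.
In Q[x] the ideal (g) consists of all multiples of g, so f ∈ (g) iff g | f, i.e. iff the remainder of f on division by g is 0. Divide f by g (g is monic, so eliminate the leading term of the running remainder at each step):
  leading term x^4: subtract (x^2)·g(x) = x^4 + 4·x^3 + x^2, leaving 2·x^3 + 11·x^2 + 14·x + 1
  leading term 2·x^3: subtract (2·x)·g(x) = 2·x^3 + 8·x^2 + 2·x, leaving 3·x^2 + 12·x + 1
  leading term 3·x^2: subtract (3)·g(x) = 3·x^2 + 12·x + 3, leaving -2
The remainder r(x) = -2 ≠ 0 (and deg r < deg g), so g ∤ f, i.e. f ∉ (g).

Final answer: NO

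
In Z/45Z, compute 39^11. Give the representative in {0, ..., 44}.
Use repeated squaring. Binary(11) = 1011. Walk through the bits of the exponent 11 left-to-right: at each bit after the leading one, square the running value, then multiply by 39 if the bit is 1 (always reducing mod 45):
  bit 1 = 1 (leading): start with 39.
  bit 2 = 0: square 39^2 = 1521 ≡ 36 (mod 45).
  bit 3 = 1: square 36^2 = 1296 ≡ 36; bit is 1, so multiply 36·39 = 1404 ≡ 9 (mod 45).
  bit 4 = 1: square 9^2 = 81 ≡ 36; bit is 1, so multiply 36·39 = 1404 ≡ 9 (mod 45).
Final value: 39^11 ≡ 9 (mod 45).

Final answer: 9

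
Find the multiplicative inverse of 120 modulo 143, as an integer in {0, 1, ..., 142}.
120^(−1) ≡ 87 (mod 143)

Apply the extended Euclidean algorithm to (143, 120), tracking rows (r, s, t) with s·143 + t·120 = r. Each division r_prev = q·r_cur + r_new produces the new row as (previous row) − q·(current row):
  row A: (143, 1, 0)   [1·143 + 0·120 = 143]
  row B: (120, 0, 1)   [0·143 + 1·120 = 120]
  143 = 1·120 + 23   → row C = row A − 1·row B = (23, 1, −1)   [check: 1·143 − 1·120 = 23]
  120 = 5·23 + 5   → row D = row B − 5·row C = (5, −5, 6)   [check: −5·143 + 6·120 = 5]
  23 = 4·5 + 3   → row E = row C − 4·row D = (3, 21, −25)   [check: 21·143 − 25·120 = 3]
  5 = 1·3 + 2   → row F = row D − 1·row E = (2, −26, 31)   [check: −26·143 + 31·120 = 2]
  3 = 1·2 + 1   → row G = row E − 1·row F = (1, 47, −56)   [check: 47·143 − 56·120 = 1]
  2 = 2·1 + 0   → remainder 0, stop. gcd = 1 (last nonzero row G).
The gcd is 1, so 120 is invertible mod 143. The last nonzero row gives 47·143 − 56·120 = 1, so t = −56. So 120^(−1) ≡ −56 ≡ 87 (mod 143). Verify: 120 · 87 = 10440 ≡ 1 (mod 143). ✓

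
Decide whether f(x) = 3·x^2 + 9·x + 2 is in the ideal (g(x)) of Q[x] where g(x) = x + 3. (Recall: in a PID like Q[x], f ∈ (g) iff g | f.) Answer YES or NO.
In Q[x] the ideal (g) consists of all multiples of g, so f ∈ (g) iff g | f, i.e. iff the remainder of f on division by g is 0. Divide f by g (g is monic, so eliminate the leading term of the running remainder at each step):
  leading term 3·x^2: subtract (3·x)·g(x) = 3·x^2 + 9·x, leaving 2
The remainder r(x) = 2 ≠ 0 (and deg r < deg g), so g ∤ f, i.e. f ∉ (g).

Final answer: NO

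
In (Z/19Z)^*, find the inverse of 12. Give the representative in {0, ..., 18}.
Apply the extended Euclidean algorithm to (19, 12), tracking rows (r, s, t) with s·19 + t·12 = r. Each division r_prev = q·r_cur + r_new produces the new row as (previous row) − q·(current row):
  row A: (19, 1, 0)   [1·19 + 0·12 = 19]
  row B: (12, 0, 1)   [0·19 + 1·12 = 12]
  19 = 1·12 + 7   → row C = row A − 1·row B = (7, 1, −1)   [check: 1·19 − 1·12 = 7]
  12 = 1·7 + 5   → row D = row B − 1·row C = (5, −1, 2)   [check: −1·19 + 2·12 = 5]
  7 = 1·5 + 2   → row E = row C − 1·row D = (2, 2, −3)   [check: 2·19 − 3·12 = 2]
  5 = 2·2 + 1   → row F = row D − 2·row E = (1, −5, 8)   [check: −5·19 + 8·12 = 1]
  2 = 2·1 + 0   → remainder 0, stop. gcd = 1 (last nonzero row F).
The gcd is 1, so 12 is invertible mod 19. The last nonzero row gives −5·19 + 8·12 = 1, so t = 8. So 12^(−1) ≡ 8 (mod 19). Verify: 12 · 8 = 96 ≡ 1 (mod 19). ✓

Final answer: 12^(−1) ≡ 8 (mod 19)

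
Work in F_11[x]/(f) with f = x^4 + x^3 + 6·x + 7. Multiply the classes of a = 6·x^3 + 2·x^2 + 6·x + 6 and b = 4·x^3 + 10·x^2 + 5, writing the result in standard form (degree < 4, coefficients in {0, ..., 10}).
a · b ≡ 3·x^3 + x^2 + 8·x + 8 (mod f(x))

Multiply as integer polynomials: a · b = 24·x^6 + 68·x^5 + 44·x^4 + 114·x^3 + 70·x^2 + 30·x + 30. Reducing coefficients mod 11: a · b ≡ 2·x^6 + 2·x^5 + 4·x^3 + 4·x^2 + 8·x + 8. Now divide by f(x) = x^4 + x^3 + 6·x + 7 in F_11[x], eliminating the leading term at each step:
  leading term 2·x^6: subtract (2·x^2)·f(x) = 2·x^6 + 2·x^5 + x^3 + 3·x^2, leaving 3·x^3 + x^2 + 8·x + 8 (coefficients mod 11)
The degree is now < 4, so this is the remainder. Hence a · b ≡ 3·x^3 + x^2 + 8·x + 8 in F_11[x]/(f).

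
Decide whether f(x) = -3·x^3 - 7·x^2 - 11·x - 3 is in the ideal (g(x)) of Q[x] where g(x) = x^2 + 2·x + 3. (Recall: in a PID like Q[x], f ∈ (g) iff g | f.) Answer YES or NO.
YES

In Q[x] the ideal (g) consists of all multiples of g, so f ∈ (g) iff g | f, i.e. iff the remainder of f on division by g is 0. Divide f by g (g is monic, so eliminate the leading term of the running remainder at each step):
  leading term -3·x^3: subtract (-3·x)·g(x) = -3·x^3 - 6·x^2 - 9·x, leaving -x^2 - 2·x - 3
  leading term -x^2: subtract (-1)·g(x) = -x^2 - 2·x - 3, leaving 0
The remainder is 0, so f(x) = g(x) · h(x) with h(x) = -3·x - 1. Hence g | f, i.e. f ∈ (g).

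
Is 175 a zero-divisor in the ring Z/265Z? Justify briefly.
YES

gcd(175, 265) = 5 > 1, so 175 is not a unit in Z/265Z. In Z/nZ every nonzero non-unit is a zero-divisor: explicitly, take b = 265/gcd = 53 ≠ 0 (mod 265); then 175·53 = 9275 = 35·265, i.e. 175·53 ≡ 0 (mod 265). So 175 is a zero-divisor.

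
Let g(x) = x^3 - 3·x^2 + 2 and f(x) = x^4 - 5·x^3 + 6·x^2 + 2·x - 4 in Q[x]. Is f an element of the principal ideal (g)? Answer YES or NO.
YES

In Q[x] the ideal (g) consists of all multiples of g, so f ∈ (g) iff g | f, i.e. iff the remainder of f on division by g is 0. Divide f by g (g is monic, so eliminate the leading term of the running remainder at each step):
  leading term x^4: subtract (x)·g(x) = x^4 - 3·x^3 + 2·x, leaving -2·x^3 + 6·x^2 - 4
  leading term -2·x^3: subtract (-2)·g(x) = -2·x^3 + 6·x^2 - 4, leaving 0
The remainder is 0, so f(x) = g(x) · h(x) with h(x) = x - 2. Hence g | f, i.e. f ∈ (g).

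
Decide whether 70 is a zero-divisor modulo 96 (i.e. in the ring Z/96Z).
gcd(70, 96) = 2 > 1, so 70 is not a unit in Z/96Z. In Z/nZ every nonzero non-unit is a zero-divisor: explicitly, take b = 96/gcd = 48 ≠ 0 (mod 96); then 70·48 = 3360 = 35·96, i.e. 70·48 ≡ 0 (mod 96). So 70 is a zero-divisor.

Final answer: YES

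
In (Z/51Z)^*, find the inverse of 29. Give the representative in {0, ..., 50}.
29^(−1) ≡ 44 (mod 51)

Apply the extended Euclidean algorithm to (51, 29), tracking rows (r, s, t) with s·51 + t·29 = r. Each division r_prev = q·r_cur + r_new produces the new row as (previous row) − q·(current row):
  row A: (51, 1, 0)   [1·51 + 0·29 = 51]
  row B: (29, 0, 1)   [0·51 + 1·29 = 29]
  51 = 1·29 + 22   → row C = row A − 1·row B = (22, 1, −1)   [check: 1·51 − 1·29 = 22]
  29 = 1·22 + 7   → row D = row B − 1·row C = (7, −1, 2)   [check: −1·51 + 2·29 = 7]
  22 = 3·7 + 1   → row E = row C − 3·row D = (1, 4, −7)   [check: 4·51 − 7·29 = 1]
  7 = 7·1 + 0   → remainder 0, stop. gcd = 1 (last nonzero row E).
The gcd is 1, so 29 is invertible mod 51. The last nonzero row gives 4·51 − 7·29 = 1, so t = −7. So 29^(−1) ≡ −7 ≡ 44 (mod 51). Verify: 29 · 44 = 1276 ≡ 1 (mod 51). ✓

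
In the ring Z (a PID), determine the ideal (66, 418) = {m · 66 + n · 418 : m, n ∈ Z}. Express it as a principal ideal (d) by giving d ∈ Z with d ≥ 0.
(66, 418) = (22); d = 22

In the PID Z, (a, b) is generated by gcd(a, b). Compute gcd(418, 66) with the extended Euclidean algorithm, tracking rows (r, s, t) with s·418 + t·66 = r:
  row A: (418, 1, 0)   [1·418 + 0·66 = 418]
  row B: (66, 0, 1)   [0·418 + 1·66 = 66]
  418 = 6·66 + 22   → row C = row A − 6·row B = (22, 1, −6)   [check: 1·418 − 6·66 = 22]
  66 = 3·22 + 0   → remainder 0, stop. gcd = 22 (last nonzero row C).
So gcd(66, 418) = 22, with Bézout identity 1·418 − 6·66 = 22. Containment (⊇): the Bézout identity exhibits 22 as an element of (66, 418), giving (22) ⊆ (66, 418). Containment (⊆): since 22 | 66 and 22 | 418 (66 = 22·3, 418 = 22·19), every Z-linear combination of 66 and 418 is divisible by 22, so (66, 418) ⊆ (22). Therefore (66, 418) = (22), d = 22.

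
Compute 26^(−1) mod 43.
26^(−1) ≡ 5 (mod 43)

Apply the extended Euclidean algorithm to (43, 26), tracking rows (r, s, t) with s·43 + t·26 = r. Each division r_prev = q·r_cur + r_new produces the new row as (previous row) − q·(current row):
  row A: (43, 1, 0)   [1·43 + 0·26 = 43]
  row B: (26, 0, 1)   [0·43 + 1·26 = 26]
  43 = 1·26 + 17   → row C = row A − 1·row B = (17, 1, −1)   [check: 1·43 − 1·26 = 17]
  26 = 1·17 + 9   → row D = row B − 1·row C = (9, −1, 2)   [check: −1·43 + 2·26 = 9]
  17 = 1·9 + 8   → row E = row C − 1·row D = (8, 2, −3)   [check: 2·43 − 3·26 = 8]
  9 = 1·8 + 1   → row F = row D − 1·row E = (1, −3, 5)   [check: −3·43 + 5·26 = 1]
  8 = 8·1 + 0   → remainder 0, stop. gcd = 1 (last nonzero row F).
The gcd is 1, so 26 is invertible mod 43. The last nonzero row gives −3·43 + 5·26 = 1, so t = 5. So 26^(−1) ≡ 5 (mod 43). Verify: 26 · 5 = 130 ≡ 1 (mod 43). ✓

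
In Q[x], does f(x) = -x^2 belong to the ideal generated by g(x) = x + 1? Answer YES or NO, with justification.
In Q[x] the ideal (g) consists of all multiples of g, so f ∈ (g) iff g | f, i.e. iff the remainder of f on division by g is 0. Divide f by g (g is monic, so eliminate the leading term of the running remainder at each step):
  leading term -x^2: subtract (-x)·g(x) = -x^2 - x, leaving x
  leading term x: subtract (1)·g(x) = x + 1, leaving -1
The remainder r(x) = -1 ≠ 0 (and deg r < deg g), so g ∤ f, i.e. f ∉ (g).

Final answer: NO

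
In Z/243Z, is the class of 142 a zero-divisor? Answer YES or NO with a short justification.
gcd(142, 243) = 1, so 142 is a unit in Z/243Z (it has a multiplicative inverse). A unit cannot be a zero-divisor: if 142·b ≡ 0 then multiplying both sides by 142^(−1) gives b ≡ 0. So 142 is not a zero-divisor.

Final answer: NO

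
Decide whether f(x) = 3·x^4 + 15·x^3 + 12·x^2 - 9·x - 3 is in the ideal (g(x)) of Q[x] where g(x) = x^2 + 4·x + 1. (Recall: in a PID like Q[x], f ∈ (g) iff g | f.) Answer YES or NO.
In Q[x] the ideal (g) consists of all multiples of g, so f ∈ (g) iff g | f, i.e. iff the remainder of f on division by g is 0. Divide f by g (g is monic, so eliminate the leading term of the running remainder at each step):
  leading term 3·x^4: subtract (3·x^2)·g(x) = 3·x^4 + 12·x^3 + 3·x^2, leaving 3·x^3 + 9·x^2 - 9·x - 3
  leading term 3·x^3: subtract (3·x)·g(x) = 3·x^3 + 12·x^2 + 3·x, leaving -3·x^2 - 12·x - 3
  leading term -3·x^2: subtract (-3)·g(x) = -3·x^2 - 12·x - 3, leaving 0
The remainder is 0, so f(x) = g(x) · h(x) with h(x) = 3·x^2 + 3·x - 3. Hence g | f, i.e. f ∈ (g).

Final answer: YES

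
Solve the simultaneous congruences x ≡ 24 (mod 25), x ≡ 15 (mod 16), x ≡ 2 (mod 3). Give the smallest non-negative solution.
x ≡ 1199 (mod 1200); the representative in [0, 1200) is 1199

The moduli 25, 16, 3 are pairwise coprime, so by the CRT there is a unique solution mod 25·16·3 = 1200.
Solve by successive substitution. Start with x ≡ 24 (mod 25).
  Combine with x ≡ 15 (mod 16): write x = 24 + 25·t and require 24 + 25·t ≡ 15 (mod 16), i.e. 25·t ≡ 15 − 24 ≡ 7 (mod 16). Since 25^(−1) ≡ 9 (mod 16) (25 ≡ 9 (mod 16)), t ≡ 9·7 ≡ 15 (mod 16). So x ≡ 24 + 25·15 = 399 (mod 400).
  Combine with x ≡ 2 (mod 3): write x = 399 + 400·t and require 399 + 400·t ≡ 2 (mod 3), i.e. 400·t ≡ 2 − 399 ≡ 2 (mod 3). Since 400^(−1) ≡ 1 (mod 3) (400 ≡ 1 (mod 3)), t ≡ 1·2 ≡ 2 (mod 3). So x ≡ 399 + 400·2 = 1199 (mod 1200).
Unique solution in [0, 1200): x = 1199.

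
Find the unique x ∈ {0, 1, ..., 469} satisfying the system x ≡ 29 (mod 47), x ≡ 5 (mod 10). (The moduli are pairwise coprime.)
The moduli 47, 10 are pairwise coprime, so by the CRT there is a unique solution mod 47·10 = 470.
Solve by successive substitution. Start with x ≡ 29 (mod 47).
  Combine with x ≡ 5 (mod 10): write x = 29 + 47·t and require 29 + 47·t ≡ 5 (mod 10), i.e. 47·t ≡ 5 − 29 ≡ 6 (mod 10). Since 47^(−1) ≡ 3 (mod 10) (47 ≡ 7 (mod 10)), t ≡ 3·6 ≡ 8 (mod 10). So x ≡ 29 + 47·8 = 405 (mod 470).
Unique solution in [0, 470): x = 405.

Final answer: x ≡ 405 (mod 470); the representative in [0, 470) is 405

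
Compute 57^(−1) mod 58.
Apply the extended Euclidean algorithm to (58, 57), tracking rows (r, s, t) with s·58 + t·57 = r. Each division r_prev = q·r_cur + r_new produces the new row as (previous row) − q·(current row):
  row A: (58, 1, 0)   [1·58 + 0·57 = 58]
  row B: (57, 0, 1)   [0·58 + 1·57 = 57]
  58 = 1·57 + 1   → row C = row A − 1·row B = (1, 1, −1)   [check: 1·58 − 1·57 = 1]
  57 = 57·1 + 0   → remainder 0, stop. gcd = 1 (last nonzero row C).
The gcd is 1, so 57 is invertible mod 58. The last nonzero row gives 1·58 − 1·57 = 1, so t = −1. So 57^(−1) ≡ −1 ≡ 57 (mod 58). Verify: 57 · 57 = 3249 ≡ 1 (mod 58). ✓

Final answer: 57^(−1) ≡ 57 (mod 58)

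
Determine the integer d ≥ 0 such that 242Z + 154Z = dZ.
(242, 154) = (22); d = 22

In the PID Z, (a, b) is generated by gcd(a, b). Compute gcd(242, 154) with the extended Euclidean algorithm, tracking rows (r, s, t) with s·242 + t·154 = r:
  row A: (242, 1, 0)   [1·242 + 0·154 = 242]
  row B: (154, 0, 1)   [0·242 + 1·154 = 154]
  242 = 1·154 + 88   → row C = row A − 1·row B = (88, 1, −1)   [check: 1·242 − 1·154 = 88]
  154 = 1·88 + 66   → row D = row B − 1·row C = (66, −1, 2)   [check: −1·242 + 2·154 = 66]
  88 = 1·66 + 22   → row E = row C − 1·row D = (22, 2, −3)   [check: 2·242 − 3·154 = 22]
  66 = 3·22 + 0   → remainder 0, stop. gcd = 22 (last nonzero row E).
So gcd(242, 154) = 22, with Bézout identity 2·242 − 3·154 = 22. Containment (⊇): the Bézout identity exhibits 22 as an element of (242, 154), giving (22) ⊆ (242, 154). Containment (⊆): since 22 | 242 and 22 | 154 (242 = 22·11, 154 = 22·7), every Z-linear combination of 242 and 154 is divisible by 22, so (242, 154) ⊆ (22). Therefore (242, 154) = (22), d = 22.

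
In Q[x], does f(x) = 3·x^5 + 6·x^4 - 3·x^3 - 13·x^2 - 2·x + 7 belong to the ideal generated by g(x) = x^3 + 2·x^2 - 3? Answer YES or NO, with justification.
In Q[x] the ideal (g) consists of all multiples of g, so f ∈ (g) iff g | f, i.e. iff the remainder of f on division by g is 0. Divide f by g (g is monic, so eliminate the leading term of the running remainder at each step):
  leading term 3·x^5: subtract (3·x^2)·g(x) = 3·x^5 + 6·x^4 - 9·x^2, leaving -3·x^3 - 4·x^2 - 2·x + 7
  leading term -3·x^3: subtract (-3)·g(x) = -3·x^3 - 6·x^2 + 9, leaving 2·x^2 - 2·x - 2
The remainder r(x) = 2·x^2 - 2·x - 2 ≠ 0 (and deg r < deg g), so g ∤ f, i.e. f ∉ (g).

Final answer: NO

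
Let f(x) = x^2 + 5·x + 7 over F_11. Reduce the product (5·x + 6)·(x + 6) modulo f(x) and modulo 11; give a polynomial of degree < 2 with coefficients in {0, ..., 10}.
Multiply as integer polynomials: a · b = 5·x^2 + 36·x + 36. Reducing coefficients mod 11: a · b ≡ 5·x^2 + 3·x + 3. Now divide by f(x) = x^2 + 5·x + 7 in F_11[x], eliminating the leading term at each step:
  leading term 5·x^2: subtract (5)·f(x) = 5·x^2 + 3·x + 2, leaving 1 (coefficients mod 11)
The degree is now < 2, so this is the remainder. Hence a · b ≡ 1 in F_11[x]/(f).

Final answer: a · b ≡ 1 (mod f(x))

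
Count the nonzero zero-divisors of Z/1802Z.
In Z/1802Z each nonzero element is either a unit (gcd with 1802 is 1) or a zero-divisor (gcd > 1). The number of units is φ(1802): factorise 1802 = 2 · 17 · 53, so φ(1802) = (2 − 1) · (17 − 1) · (53 − 1) = 1 · 16 · 52 = 832. The nonzero elements number 1802 − 1 = 1801. Hence the nonzero zero-divisors number 1801 − 832 = 969.

Final answer: Z/1802Z has 969 nonzero zero-divisors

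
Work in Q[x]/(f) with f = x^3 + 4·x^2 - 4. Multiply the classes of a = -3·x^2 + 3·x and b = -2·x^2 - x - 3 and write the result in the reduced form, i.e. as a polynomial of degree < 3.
a · b ≡ 114·x^2 + 15·x - 108 (mod f(x))

First multiply in Q[x] without reducing: a · b = 6·x^4 - 3·x^3 + 6·x^2 - 9·x. Now divide by f(x) = x^3 + 4·x^2 - 4, eliminating the leading term at each step:
  leading term 6·x^4: subtract (6·x)·f(x) = 6·x^4 + 24·x^3 - 24·x, leaving -27·x^3 + 6·x^2 + 15·x
  leading term -27·x^3: subtract (-27)·f(x) = -27·x^3 - 108·x^2 + 108, leaving 114·x^2 + 15·x - 108
The degree is now < 3, so this is the remainder. Hence a · b ≡ 114·x^2 + 15·x - 108 in Q[x]/(f).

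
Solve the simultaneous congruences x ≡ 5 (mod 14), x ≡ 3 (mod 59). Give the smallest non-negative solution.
x ≡ 593 (mod 826); the representative in [0, 826) is 593

The moduli 14, 59 are pairwise coprime, so by the CRT there is a unique solution mod 14·59 = 826.
Solve by successive substitution. Start with x ≡ 5 (mod 14).
  Combine with x ≡ 3 (mod 59): write x = 5 + 14·t and require 5 + 14·t ≡ 3 (mod 59), i.e. 14·t ≡ 3 − 5 ≡ 57 (mod 59). Since 14^(−1) ≡ 38 (mod 59), t ≡ 38·57 ≡ 42 (mod 59). So x ≡ 5 + 14·42 = 593 (mod 826).
Unique solution in [0, 826): x = 593.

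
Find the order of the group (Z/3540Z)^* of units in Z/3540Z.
(Z/3540Z)^* consists of the classes a with gcd(a, 3540) = 1, so its order is φ(3540). φ is multiplicative, with φ(p^e) = p^e − p^(e−1). Factorise 3540 = 2^2 · 3 · 5 · 59. Then
  φ(3540) = (2^2 − 2^1) · (3 − 1) · (5 − 1) · (59 − 1) = 2 · 2 · 4 · 58 = 928.
Thus |(Z/3540Z)^*| = 928.

Final answer: |(Z/3540Z)^*| = 928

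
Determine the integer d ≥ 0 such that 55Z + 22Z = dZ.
(55, 22) = (11); d = 11

In the PID Z, (a, b) is generated by gcd(a, b). Compute gcd(55, 22) with the extended Euclidean algorithm, tracking rows (r, s, t) with s·55 + t·22 = r:
  row A: (55, 1, 0)   [1·55 + 0·22 = 55]
  row B: (22, 0, 1)   [0·55 + 1·22 = 22]
  55 = 2·22 + 11   → row C = row A − 2·row B = (11, 1, −2)   [check: 1·55 − 2·22 = 11]
  22 = 2·11 + 0   → remainder 0, stop. gcd = 11 (last nonzero row C).
So gcd(55, 22) = 11, with Bézout identity 1·55 − 2·22 = 11. Containment (⊇): the Bézout identity exhibits 11 as an element of (55, 22), giving (11) ⊆ (55, 22). Containment (⊆): since 11 | 55 and 11 | 22 (55 = 11·5, 22 = 11·2), every Z-linear combination of 55 and 22 is divisible by 11, so (55, 22) ⊆ (11). Therefore (55, 22) = (11), d = 11.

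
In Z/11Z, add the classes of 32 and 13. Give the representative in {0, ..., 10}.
1

Reduce the summands first: 32 ≡ 10, 13 ≡ 2 (mod 11), so 32 + 13 ≡ 10 + 2 (mod 11). 10 + 2 = 12; 12 = 1·11 + 1, so (32 + 13) mod 11 = 1.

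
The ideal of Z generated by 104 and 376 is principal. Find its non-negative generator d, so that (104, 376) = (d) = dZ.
(104, 376) = (8); d = 8

In the PID Z, (a, b) is generated by gcd(a, b). Compute gcd(376, 104) with the extended Euclidean algorithm, tracking rows (r, s, t) with s·376 + t·104 = r:
  row A: (376, 1, 0)   [1·376 + 0·104 = 376]
  row B: (104, 0, 1)   [0·376 + 1·104 = 104]
  376 = 3·104 + 64   → row C = row A − 3·row B = (64, 1, −3)   [check: 1·376 − 3·104 = 64]
  104 = 1·64 + 40   → row D = row B − 1·row C = (40, −1, 4)   [check: −1·376 + 4·104 = 40]
  64 = 1·40 + 24   → row E = row C − 1·row D = (24, 2, −7)   [check: 2·376 − 7·104 = 24]
  40 = 1·24 + 16   → row F = row D − 1·row E = (16, −3, 11)   [check: −3·376 + 11·104 = 16]
  24 = 1·16 + 8   → row G = row E − 1·row F = (8, 5, −18)   [check: 5·376 − 18·104 = 8]
  16 = 2·8 + 0   → remainder 0, stop. gcd = 8 (last nonzero row G).
So gcd(104, 376) = 8, with Bézout identity 5·376 − 18·104 = 8. Containment (⊇): the Bézout identity exhibits 8 as an element of (104, 376), giving (8) ⊆ (104, 376). Containment (⊆): since 8 | 104 and 8 | 376 (104 = 8·13, 376 = 8·47), every Z-linear combination of 104 and 376 is divisible by 8, so (104, 376) ⊆ (8). Therefore (104, 376) = (8), d = 8.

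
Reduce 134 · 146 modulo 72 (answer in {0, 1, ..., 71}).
52

Reduce the factors first: 134 ≡ 62, 146 ≡ 2 (mod 72), so 134 · 146 ≡ 62 · 2 (mod 72). 62 · 2 = 124. Dividing by 72: 124 = 1·72 + 52. So (134 · 146) mod 72 = 52.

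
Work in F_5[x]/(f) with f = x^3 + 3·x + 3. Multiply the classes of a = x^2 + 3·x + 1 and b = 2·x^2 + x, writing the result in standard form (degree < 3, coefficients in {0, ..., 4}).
a · b ≡ 4·x^2 + 4·x + 4 (mod f(x))

Multiply as integer polynomials: a · b = 2·x^4 + 7·x^3 + 5·x^2 + x. Reducing coefficients mod 5: a · b ≡ 2·x^4 + 2·x^3 + x. Now divide by f(x) = x^3 + 3·x + 3 in F_5[x], eliminating the leading term at each step:
  leading term 2·x^4: subtract (2·x)·f(x) = 2·x^4 + x^2 + x, leaving 2·x^3 + 4·x^2 (coefficients mod 5)
  leading term 2·x^3: subtract (2)·f(x) = 2·x^3 + x + 1, leaving 4·x^2 + 4·x + 4 (coefficients mod 5)
The degree is now < 3, so this is the remainder. Hence a · b ≡ 4·x^2 + 4·x + 4 in F_5[x]/(f).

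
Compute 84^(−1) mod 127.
84^(−1) ≡ 62 (mod 127)

Apply the extended Euclidean algorithm to (127, 84), tracking rows (r, s, t) with s·127 + t·84 = r. Each division r_prev = q·r_cur + r_new produces the new row as (previous row) − q·(current row):
  row A: (127, 1, 0)   [1·127 + 0·84 = 127]
  row B: (84, 0, 1)   [0·127 + 1·84 = 84]
  127 = 1·84 + 43   → row C = row A − 1·row B = (43, 1, −1)   [check: 1·127 − 1·84 = 43]
  84 = 1·43 + 41   → row D = row B − 1·row C = (41, −1, 2)   [check: −1·127 + 2·84 = 41]
  43 = 1·41 + 2   → row E = row C − 1·row D = (2, 2, −3)   [check: 2·127 − 3·84 = 2]
  41 = 20·2 + 1   → row F = row D − 20·row E = (1, −41, 62)   [check: −41·127 + 62·84 = 1]
  2 = 2·1 + 0   → remainder 0, stop. gcd = 1 (last nonzero row F).
The gcd is 1, so 84 is invertible mod 127. The last nonzero row gives −41·127 + 62·84 = 1, so t = 62. So 84^(−1) ≡ 62 (mod 127). Verify: 84 · 62 = 5208 ≡ 1 (mod 127). ✓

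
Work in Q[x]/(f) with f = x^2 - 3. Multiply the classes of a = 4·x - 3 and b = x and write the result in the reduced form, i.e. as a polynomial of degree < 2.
a · b ≡ 12 - 3·x (mod f(x))

First multiply in Q[x] without reducing: a · b = 4·x^2 - 3·x. Now divide by f(x) = x^2 - 3, eliminating the leading term at each step:
  leading term 4·x^2: subtract (4)·f(x) = 4·x^2 - 12, leaving 12 - 3·x
The degree is now < 2, so this is the remainder. Hence a · b ≡ 12 - 3·x in Q[x]/(f).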